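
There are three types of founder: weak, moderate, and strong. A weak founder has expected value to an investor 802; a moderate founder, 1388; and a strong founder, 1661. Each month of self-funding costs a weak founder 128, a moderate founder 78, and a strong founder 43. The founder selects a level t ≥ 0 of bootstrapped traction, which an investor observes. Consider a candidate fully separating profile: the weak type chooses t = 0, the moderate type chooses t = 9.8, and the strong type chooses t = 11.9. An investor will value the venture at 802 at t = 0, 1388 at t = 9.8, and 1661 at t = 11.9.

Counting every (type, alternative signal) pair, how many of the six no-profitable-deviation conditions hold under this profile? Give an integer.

4

Moderate (own payoff 1388 − 78×9.8 = 623.6): to t=0 gives 802 → profitable ✗; to t=11.9 gives 1661 − 78×11.9 = 732.8 → profitable ✗.
Strong (own payoff 1661 − 43×11.9 = 1149.3): to t=0 gives 802 → no gain ✓; to t=9.8 gives 1388 − 43×9.8 = 966.6 → no gain ✓.
Weak (own payoff 802): to t=9.8 gives 1388 − 128×9.8 = 133.6 → no gain ✓; to t=11.9 gives 1661 − 128×11.9 = 137.8 → no gain ✓.
4 of the 6 constraints hold; not an equilibrium.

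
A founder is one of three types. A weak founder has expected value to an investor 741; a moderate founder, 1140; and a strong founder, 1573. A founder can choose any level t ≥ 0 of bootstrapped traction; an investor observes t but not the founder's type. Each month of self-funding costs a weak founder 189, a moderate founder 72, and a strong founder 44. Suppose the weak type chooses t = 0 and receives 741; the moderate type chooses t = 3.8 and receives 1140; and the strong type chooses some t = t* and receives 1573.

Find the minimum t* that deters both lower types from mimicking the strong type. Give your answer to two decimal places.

9.81

Weak type (on-path payoff 741) won't mimic when 741 ≥ 1573 − 189·t*, i.e. t* ≥ 4.40.
Moderate type (on-path payoff 1140 − 72×3.8 = 866.4) won't mimic when 866.4 ≥ 1573 − 72·t*, i.e. t* ≥ 9.81.
Both must hold, so t* = max(4.40, 9.81) = 9.81. The moderate type's constraint binds.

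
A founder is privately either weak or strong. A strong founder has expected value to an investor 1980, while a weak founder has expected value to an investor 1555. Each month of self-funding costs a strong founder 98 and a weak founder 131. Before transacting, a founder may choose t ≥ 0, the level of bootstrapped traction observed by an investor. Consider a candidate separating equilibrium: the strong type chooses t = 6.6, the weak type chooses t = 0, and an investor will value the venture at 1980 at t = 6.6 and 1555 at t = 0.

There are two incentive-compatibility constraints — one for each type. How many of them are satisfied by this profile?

Strong type: signal → 1980 − 98 × 6.6 = 1333.2; deviate to 0 → 1555. IC fails (1333.2 < 1555).
Weak type: stay at 0 → 1555; mimic → 1980 − 131 × 6.6 = 1115.4. IC holds (1555 ≥ 1115.4).
1 of 2 constraints hold, so this profile is not an equilibrium.

1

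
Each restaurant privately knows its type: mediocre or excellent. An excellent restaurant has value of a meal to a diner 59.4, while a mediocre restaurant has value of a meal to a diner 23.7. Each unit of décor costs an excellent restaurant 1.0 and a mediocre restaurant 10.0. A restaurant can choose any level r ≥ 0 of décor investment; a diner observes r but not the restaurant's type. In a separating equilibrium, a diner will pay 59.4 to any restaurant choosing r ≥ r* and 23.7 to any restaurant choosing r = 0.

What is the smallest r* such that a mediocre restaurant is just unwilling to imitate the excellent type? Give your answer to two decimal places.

3.57

A mediocre restaurant choosing r = 0 receives 23.7.
Imitating at r* instead would pay 59.4 at cost 10.0·r*, netting 59.4 − 10.0·r*.
Indifference: 23.7 = 59.4 − 10.0·r*, so r* = (59.4 − 23.7) / 10.0 = 3.57.
This is the mediocre type's binding incentive-compatibility constraint; any r ≥ 3.57 sustains separation on that side.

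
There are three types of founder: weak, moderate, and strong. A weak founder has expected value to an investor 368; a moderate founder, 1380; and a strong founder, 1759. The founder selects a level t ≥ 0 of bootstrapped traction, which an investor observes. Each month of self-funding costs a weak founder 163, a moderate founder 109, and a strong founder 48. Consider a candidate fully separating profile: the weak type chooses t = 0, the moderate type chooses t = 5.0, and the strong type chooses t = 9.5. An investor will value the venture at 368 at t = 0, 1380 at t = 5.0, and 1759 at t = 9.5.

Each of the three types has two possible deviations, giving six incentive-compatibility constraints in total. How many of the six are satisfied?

Moderate (own payoff 1380 − 109×5.0 = 835): to t=0 gives 368 → no gain ✓; to t=9.5 gives 1759 − 109×9.5 = 723.5 → no gain ✓.
Strong (own payoff 1759 − 48×9.5 = 1303): to t=0 gives 368 → no gain ✓; to t=5.0 gives 1380 − 48×5.0 = 1140 → no gain ✓.
Weak (own payoff 368): to t=5.0 gives 1380 − 163×5.0 = 565 → profitable ✗; to t=9.5 gives 1759 − 163×9.5 = 210.5 → no gain ✓.
5 of the 6 constraints hold; not an equilibrium.

5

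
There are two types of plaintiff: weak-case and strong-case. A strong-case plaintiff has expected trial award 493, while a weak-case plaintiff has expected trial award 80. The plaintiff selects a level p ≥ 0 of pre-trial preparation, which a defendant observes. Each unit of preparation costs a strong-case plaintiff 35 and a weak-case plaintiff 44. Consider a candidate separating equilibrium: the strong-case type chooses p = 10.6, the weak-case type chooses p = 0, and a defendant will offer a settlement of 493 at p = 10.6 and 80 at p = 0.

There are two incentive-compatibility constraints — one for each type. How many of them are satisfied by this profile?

Weak-case type: stay at 0 → 80; mimic → 493 − 44 × 10.6 = 26.6. IC holds (80 ≥ 26.6).
Strong-case type: signal → 493 − 35 × 10.6 = 122; deviate to 0 → 80. IC holds (122 ≥ 80).
2 of 2 constraints hold, so this is a separating equilibrium.

2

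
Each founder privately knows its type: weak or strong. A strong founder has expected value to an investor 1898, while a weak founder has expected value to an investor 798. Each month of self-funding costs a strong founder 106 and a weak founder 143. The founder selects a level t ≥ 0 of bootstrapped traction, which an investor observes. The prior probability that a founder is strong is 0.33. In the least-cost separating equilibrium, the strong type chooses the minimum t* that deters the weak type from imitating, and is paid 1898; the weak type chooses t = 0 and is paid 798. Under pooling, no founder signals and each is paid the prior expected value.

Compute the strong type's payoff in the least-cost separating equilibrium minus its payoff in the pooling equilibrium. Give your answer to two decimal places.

-78.38

Least-cost separating signal: t* solves 798 = 1898 − 143·t*, so t* = (1898 − 798)/143 ≈ 7.6923.
Strong type's separating payoff: 1898 − 106 × t* = 1898 − 106 × (1898 − 798)/143 = 1898 − 116600/143 ≈ 1082.6154.
Pooling payoff: 0.33 × 1898 + 0.67 × 798 = 1161.
Difference: 1082.6154 − 1161 = -78.3846, i.e. -78.38 to two decimal places.
The strong type would prefer the pooling outcome.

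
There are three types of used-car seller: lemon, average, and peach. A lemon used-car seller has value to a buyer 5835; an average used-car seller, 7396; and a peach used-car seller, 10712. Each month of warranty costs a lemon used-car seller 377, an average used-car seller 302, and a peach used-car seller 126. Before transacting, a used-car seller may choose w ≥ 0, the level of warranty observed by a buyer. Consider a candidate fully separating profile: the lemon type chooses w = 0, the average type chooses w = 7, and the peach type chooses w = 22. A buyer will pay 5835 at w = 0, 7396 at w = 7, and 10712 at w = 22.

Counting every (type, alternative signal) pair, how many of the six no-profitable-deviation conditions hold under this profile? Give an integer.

Lemon (own payoff 5835): to w=7 gives 7396 − 377×7 = 4757 → no gain ✓; to w=22 gives 10712 − 377×22 = 2418 → no gain ✓.
Average (own payoff 7396 − 302×7 = 5282): to w=0 gives 5835 → profitable ✗; to w=22 gives 10712 − 302×22 = 4068 → no gain ✓.
Peach (own payoff 10712 − 126×22 = 7940): to w=0 gives 5835 → no gain ✓; to w=7 gives 7396 − 126×7 = 6514 → no gain ✓.
5 of the 6 constraints hold; not an equilibrium.

5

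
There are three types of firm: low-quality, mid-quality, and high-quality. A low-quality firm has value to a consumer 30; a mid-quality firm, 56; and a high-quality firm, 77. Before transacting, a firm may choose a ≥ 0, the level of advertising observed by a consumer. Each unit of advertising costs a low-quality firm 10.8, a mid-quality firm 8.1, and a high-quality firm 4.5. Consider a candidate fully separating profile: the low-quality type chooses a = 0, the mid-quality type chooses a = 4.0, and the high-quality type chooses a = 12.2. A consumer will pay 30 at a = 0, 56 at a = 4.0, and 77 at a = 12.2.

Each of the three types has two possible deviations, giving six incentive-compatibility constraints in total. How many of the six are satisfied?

High-quality (own payoff 77 − 4.5×12.2 = 22.1): to a=0 gives 30 → profitable ✗; to a=4.0 gives 56 − 4.5×4.0 = 38 → profitable ✗.
Low-quality (own payoff 30): to a=4.0 gives 56 − 10.8×4.0 = 12.8 → no gain ✓; to a=12.2 gives 77 − 10.8×12.2 = -54.76 → no gain ✓.
Mid-quality (own payoff 56 − 8.1×4.0 = 23.6): to a=0 gives 30 → profitable ✗; to a=12.2 gives 77 − 8.1×12.2 = -21.82 → no gain ✓.
3 of the 6 constraints hold; not an equilibrium.

3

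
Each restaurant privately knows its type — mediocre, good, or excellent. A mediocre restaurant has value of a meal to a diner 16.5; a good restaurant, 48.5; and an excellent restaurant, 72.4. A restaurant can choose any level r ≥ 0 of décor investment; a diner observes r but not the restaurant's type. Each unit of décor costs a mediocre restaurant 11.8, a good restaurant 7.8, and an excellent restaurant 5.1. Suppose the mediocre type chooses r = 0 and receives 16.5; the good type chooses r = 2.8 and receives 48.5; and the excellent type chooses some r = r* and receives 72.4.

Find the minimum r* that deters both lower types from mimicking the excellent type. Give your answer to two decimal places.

Good type (on-path payoff 48.5 − 7.8×2.8 = 26.66) won't mimic when 26.66 ≥ 72.4 − 7.8·r*, i.e. r* ≥ 5.86.
Mediocre type (on-path payoff 16.5) won't mimic when 16.5 ≥ 72.4 − 11.8·r*, i.e. r* ≥ 4.74.
Both must hold, so r* = max(4.74, 5.86) = 5.86. The good type's constraint binds.

5.86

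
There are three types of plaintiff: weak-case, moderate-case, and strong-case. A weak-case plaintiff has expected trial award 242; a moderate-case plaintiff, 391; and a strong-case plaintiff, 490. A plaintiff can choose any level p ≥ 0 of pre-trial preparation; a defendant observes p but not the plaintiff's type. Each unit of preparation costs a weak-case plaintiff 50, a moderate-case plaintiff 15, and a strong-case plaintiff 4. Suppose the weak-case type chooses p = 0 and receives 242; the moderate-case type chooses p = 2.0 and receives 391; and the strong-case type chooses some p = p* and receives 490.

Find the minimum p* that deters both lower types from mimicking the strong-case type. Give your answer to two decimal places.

8.60

Moderate-case type (on-path payoff 391 − 15×2.0 = 361) won't mimic when 361 ≥ 490 − 15·p*, i.e. p* ≥ 8.60.
Weak-case type (on-path payoff 242) won't mimic when 242 ≥ 490 − 50·p*, i.e. p* ≥ 4.96.
Both must hold, so p* = max(4.96, 8.60) = 8.60. The moderate-case type's constraint binds.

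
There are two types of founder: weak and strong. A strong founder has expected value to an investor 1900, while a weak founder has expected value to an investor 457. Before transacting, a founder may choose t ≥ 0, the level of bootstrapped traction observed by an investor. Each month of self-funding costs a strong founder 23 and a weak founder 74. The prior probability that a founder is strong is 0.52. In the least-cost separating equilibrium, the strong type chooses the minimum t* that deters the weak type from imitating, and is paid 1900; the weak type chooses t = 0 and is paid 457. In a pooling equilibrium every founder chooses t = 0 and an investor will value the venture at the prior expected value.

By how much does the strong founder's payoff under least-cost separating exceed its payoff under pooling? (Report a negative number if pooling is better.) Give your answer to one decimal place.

Least-cost separating signal: t* solves 457 = 1900 − 74·t*, so t* = (1900 − 457)/74 = 19.5.
Strong type's separating payoff: 1900 − 23 × t* = 1900 − 23 × (1900 − 457)/74 = 1900 − 33189/74 = 1451.5.
Pooling payoff: 0.52 × 1900 + 0.48 × 457 = 1207.36.
Difference: 1451.5 − 1207.36 = 244.14, i.e. 244.1 to one decimal place.
The strong type prefers to separate.

244.1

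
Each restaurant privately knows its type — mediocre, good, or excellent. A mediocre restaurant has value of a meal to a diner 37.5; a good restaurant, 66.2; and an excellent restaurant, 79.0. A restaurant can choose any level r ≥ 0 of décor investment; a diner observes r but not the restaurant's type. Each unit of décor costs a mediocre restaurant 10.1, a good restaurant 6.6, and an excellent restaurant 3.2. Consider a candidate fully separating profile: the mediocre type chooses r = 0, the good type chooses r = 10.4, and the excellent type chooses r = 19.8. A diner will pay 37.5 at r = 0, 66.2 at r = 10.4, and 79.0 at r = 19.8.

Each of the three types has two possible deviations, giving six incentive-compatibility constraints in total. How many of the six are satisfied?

Excellent (own payoff 79.0 − 3.2×19.8 = 15.64): to r=0 gives 37.5 → profitable ✗; to r=10.4 gives 66.2 − 3.2×10.4 = 32.92 → profitable ✗.
Good (own payoff 66.2 − 6.6×10.4 = -2.44): to r=0 gives 37.5 → profitable ✗; to r=19.8 gives 79.0 − 6.6×19.8 = -51.68 → no gain ✓.
Mediocre (own payoff 37.5): to r=10.4 gives 66.2 − 10.1×10.4 = -38.84 → no gain ✓; to r=19.8 gives 79.0 − 10.1×19.8 = -120.98 → no gain ✓.
3 of the 6 constraints hold; not an equilibrium.

3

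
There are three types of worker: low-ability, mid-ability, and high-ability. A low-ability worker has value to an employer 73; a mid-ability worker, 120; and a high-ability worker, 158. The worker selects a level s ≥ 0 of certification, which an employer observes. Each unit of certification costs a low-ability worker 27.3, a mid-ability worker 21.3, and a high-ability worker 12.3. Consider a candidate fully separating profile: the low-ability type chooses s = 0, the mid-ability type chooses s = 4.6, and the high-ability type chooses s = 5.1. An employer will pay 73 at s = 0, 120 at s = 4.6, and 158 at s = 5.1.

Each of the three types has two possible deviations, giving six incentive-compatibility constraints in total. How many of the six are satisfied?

Low-ability (own payoff 73): to s=4.6 gives 120 − 27.3×4.6 = -5.58 → no gain ✓; to s=5.1 gives 158 − 27.3×5.1 = 18.77 → no gain ✓.
High-ability (own payoff 158 − 12.3×5.1 = 95.27): to s=0 gives 73 → no gain ✓; to s=4.6 gives 120 − 12.3×4.6 = 63.42 → no gain ✓.
Mid-ability (own payoff 120 − 21.3×4.6 = 22.02): to s=0 gives 73 → profitable ✗; to s=5.1 gives 158 − 21.3×5.1 = 49.37 → profitable ✗.
4 of the 6 constraints hold; not an equilibrium.

4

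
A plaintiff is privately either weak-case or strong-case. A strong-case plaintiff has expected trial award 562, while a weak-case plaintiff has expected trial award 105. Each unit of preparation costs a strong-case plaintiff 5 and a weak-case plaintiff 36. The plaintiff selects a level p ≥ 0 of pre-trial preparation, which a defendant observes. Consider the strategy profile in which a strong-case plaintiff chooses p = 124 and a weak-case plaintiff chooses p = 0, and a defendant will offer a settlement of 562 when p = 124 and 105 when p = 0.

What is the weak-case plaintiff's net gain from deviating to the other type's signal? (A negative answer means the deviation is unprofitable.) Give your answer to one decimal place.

-4007.0

Playing p = 0 the weak-case plaintiff receives 105.
Deviating to p = 124 brings payment 562 at cost 36 × 124 = 4464, netting -3902.
Gain from deviating: -3902 − 105 = -4007.0.
The gain is negative, so the weak-case type's incentive-compatibility constraint is satisfied.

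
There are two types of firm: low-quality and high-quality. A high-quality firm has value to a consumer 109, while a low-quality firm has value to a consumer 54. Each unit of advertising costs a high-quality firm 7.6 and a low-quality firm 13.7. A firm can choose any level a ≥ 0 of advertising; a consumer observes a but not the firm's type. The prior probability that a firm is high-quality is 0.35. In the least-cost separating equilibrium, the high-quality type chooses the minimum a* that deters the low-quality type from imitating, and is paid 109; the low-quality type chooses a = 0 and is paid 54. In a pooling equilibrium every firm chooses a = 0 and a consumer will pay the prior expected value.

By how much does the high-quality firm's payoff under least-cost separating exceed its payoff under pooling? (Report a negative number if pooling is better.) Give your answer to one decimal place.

5.2

Least-cost separating signal: a* solves 54 = 109 − 13.7·a*, so a* = (109 − 54)/13.7 ≈ 4.0146.
High-quality type's separating payoff: 109 − 7.6 × a* = 109 − 7.6 × (109 − 54)/13.7 = 109 − 418/13.7 ≈ 78.489.
Pooling payoff: 0.35 × 109 + 0.65 × 54 = 73.25.
Difference: 78.489 − 73.25 = 5.239, i.e. 5.2 to one decimal place.
The high-quality type prefers to separate.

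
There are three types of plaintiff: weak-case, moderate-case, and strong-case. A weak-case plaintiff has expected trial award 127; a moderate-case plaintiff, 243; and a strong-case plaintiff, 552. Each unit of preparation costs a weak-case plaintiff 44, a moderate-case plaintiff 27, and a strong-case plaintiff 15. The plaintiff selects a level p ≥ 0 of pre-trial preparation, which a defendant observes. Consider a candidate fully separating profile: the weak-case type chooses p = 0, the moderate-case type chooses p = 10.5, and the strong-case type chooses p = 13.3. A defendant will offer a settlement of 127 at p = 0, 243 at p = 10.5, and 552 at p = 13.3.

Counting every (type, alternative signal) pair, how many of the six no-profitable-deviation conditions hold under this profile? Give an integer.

4

Weak-case (own payoff 127): to p=10.5 gives 243 − 44×10.5 = -219 → no gain ✓; to p=13.3 gives 552 − 44×13.3 = -33.2 → no gain ✓.
Strong-case (own payoff 552 − 15×13.3 = 352.5): to p=0 gives 127 → no gain ✓; to p=10.5 gives 243 − 15×10.5 = 85.5 → no gain ✓.
Moderate-case (own payoff 243 − 27×10.5 = -40.5): to p=0 gives 127 → profitable ✗; to p=13.3 gives 552 − 27×13.3 = 192.9 → profitable ✗.
4 of the 6 constraints hold; not an equilibrium.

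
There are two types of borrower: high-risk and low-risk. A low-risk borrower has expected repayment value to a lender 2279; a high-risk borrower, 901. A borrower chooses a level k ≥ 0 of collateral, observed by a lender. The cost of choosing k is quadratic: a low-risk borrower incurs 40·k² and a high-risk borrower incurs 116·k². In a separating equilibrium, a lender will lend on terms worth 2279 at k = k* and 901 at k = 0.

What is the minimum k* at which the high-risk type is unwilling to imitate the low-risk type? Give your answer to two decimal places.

3.45

The high-risk type at k = 0 receives 901; imitating at k* yields 2279 − 116·k*².
Indifference: 901 = 2279 − 116·k*², so k*² = (2279 − 901) / 116 ≈ 11.8793.
k* = √11.8793 ≈ 3.45.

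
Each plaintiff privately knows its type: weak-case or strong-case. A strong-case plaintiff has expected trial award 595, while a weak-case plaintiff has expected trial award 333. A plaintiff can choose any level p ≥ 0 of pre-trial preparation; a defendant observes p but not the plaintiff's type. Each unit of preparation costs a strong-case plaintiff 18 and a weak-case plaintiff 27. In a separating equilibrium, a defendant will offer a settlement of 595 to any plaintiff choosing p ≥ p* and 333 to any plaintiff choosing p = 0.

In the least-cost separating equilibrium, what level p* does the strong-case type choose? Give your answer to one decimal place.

9.7

A weak-case plaintiff choosing p = 0 receives 333.
Imitating at p* instead would pay 595 at cost 27·p*, netting 595 − 27·p*.
Indifference: 333 = 595 − 27·p*, so p* = (595 − 333) / 27 ≈ 9.7.
This is the weak-case type's binding incentive-compatibility constraint; any p ≥ 9.7 sustains separation on that side.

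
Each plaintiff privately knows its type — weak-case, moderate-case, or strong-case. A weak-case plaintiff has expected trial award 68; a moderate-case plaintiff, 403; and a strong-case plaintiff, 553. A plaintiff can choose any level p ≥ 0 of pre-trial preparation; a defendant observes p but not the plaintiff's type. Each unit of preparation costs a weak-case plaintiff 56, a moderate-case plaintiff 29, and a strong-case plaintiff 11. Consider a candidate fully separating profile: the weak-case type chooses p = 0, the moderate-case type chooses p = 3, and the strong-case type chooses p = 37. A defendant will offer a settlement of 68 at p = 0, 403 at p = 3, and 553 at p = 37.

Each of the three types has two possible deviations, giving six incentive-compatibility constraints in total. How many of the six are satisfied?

Moderate-case (own payoff 403 − 29×3 = 316): to p=0 gives 68 → no gain ✓; to p=37 gives 553 − 29×37 = -520 → no gain ✓.
Weak-case (own payoff 68): to p=3 gives 403 − 56×3 = 235 → profitable ✗; to p=37 gives 553 − 56×37 = -1519 → no gain ✓.
Strong-case (own payoff 553 − 11×37 = 146): to p=0 gives 68 → no gain ✓; to p=3 gives 403 − 11×3 = 370 → profitable ✗.
4 of the 6 constraints hold; not an equilibrium.

4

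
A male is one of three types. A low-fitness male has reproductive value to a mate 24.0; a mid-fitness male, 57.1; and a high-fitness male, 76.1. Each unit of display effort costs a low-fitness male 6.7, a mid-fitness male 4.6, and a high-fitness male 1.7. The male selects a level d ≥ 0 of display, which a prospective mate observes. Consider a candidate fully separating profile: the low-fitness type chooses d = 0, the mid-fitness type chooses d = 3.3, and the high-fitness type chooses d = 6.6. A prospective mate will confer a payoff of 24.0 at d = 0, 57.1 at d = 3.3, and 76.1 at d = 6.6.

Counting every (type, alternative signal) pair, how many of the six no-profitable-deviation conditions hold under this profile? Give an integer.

Mid-fitness (own payoff 57.1 − 4.6×3.3 = 41.92): to d=0 gives 24.0 → no gain ✓; to d=6.6 gives 76.1 − 4.6×6.6 = 45.74 → profitable ✗.
Low-fitness (own payoff 24.0): to d=3.3 gives 57.1 − 6.7×3.3 = 34.99 → profitable ✗; to d=6.6 gives 76.1 − 6.7×6.6 = 31.88 → profitable ✗.
High-fitness (own payoff 76.1 − 1.7×6.6 = 64.88): to d=0 gives 24.0 → no gain ✓; to d=3.3 gives 57.1 − 1.7×3.3 = 51.49 → no gain ✓.
3 of the 6 constraints hold; not an equilibrium.

3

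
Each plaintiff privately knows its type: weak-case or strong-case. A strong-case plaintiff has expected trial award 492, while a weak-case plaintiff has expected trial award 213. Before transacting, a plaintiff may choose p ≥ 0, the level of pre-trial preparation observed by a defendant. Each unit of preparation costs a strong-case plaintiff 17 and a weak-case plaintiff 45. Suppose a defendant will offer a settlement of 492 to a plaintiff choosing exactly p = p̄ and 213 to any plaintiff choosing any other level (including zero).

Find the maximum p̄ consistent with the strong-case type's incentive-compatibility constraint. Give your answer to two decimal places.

16.41

Choosing p̄ yields the strong-case type 492 − 17·p̄; choosing zero yields 213.
The strong-case type is indifferent at 492 − 17·p̄ = 213, i.e. p̄ = (492 − 213) / 17 ≈ 16.41.
For any p̄ above 16.41 the strong-case type would rather pool at zero, so separation collapses.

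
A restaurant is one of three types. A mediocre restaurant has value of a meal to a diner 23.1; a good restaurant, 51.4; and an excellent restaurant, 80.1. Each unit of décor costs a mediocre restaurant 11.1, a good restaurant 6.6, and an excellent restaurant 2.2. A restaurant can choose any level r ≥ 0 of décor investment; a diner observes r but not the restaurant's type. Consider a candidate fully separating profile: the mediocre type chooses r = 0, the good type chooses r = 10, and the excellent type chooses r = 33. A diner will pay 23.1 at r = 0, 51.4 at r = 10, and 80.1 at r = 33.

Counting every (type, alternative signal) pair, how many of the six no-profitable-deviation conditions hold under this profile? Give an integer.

3

Excellent (own payoff 80.1 − 2.2×33 = 7.5): to r=0 gives 23.1 → profitable ✗; to r=10 gives 51.4 − 2.2×10 = 29.4 → profitable ✗.
Mediocre (own payoff 23.1): to r=10 gives 51.4 − 11.1×10 = -59.6 → no gain ✓; to r=33 gives 80.1 − 11.1×33 = -286.2 → no gain ✓.
Good (own payoff 51.4 − 6.6×10 = -14.6): to r=0 gives 23.1 → profitable ✗; to r=33 gives 80.1 − 6.6×33 = -137.7 → no gain ✓.
3 of the 6 constraints hold; not an equilibrium.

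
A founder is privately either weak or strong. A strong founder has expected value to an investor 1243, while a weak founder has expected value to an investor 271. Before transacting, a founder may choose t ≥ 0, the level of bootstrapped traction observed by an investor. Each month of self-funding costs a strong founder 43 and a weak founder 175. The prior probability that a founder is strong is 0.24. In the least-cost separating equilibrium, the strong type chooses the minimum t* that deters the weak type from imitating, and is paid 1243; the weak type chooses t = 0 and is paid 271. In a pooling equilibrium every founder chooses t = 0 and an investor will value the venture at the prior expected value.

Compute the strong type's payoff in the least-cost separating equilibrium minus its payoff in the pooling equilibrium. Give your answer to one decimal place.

Least-cost separating signal: t* solves 271 = 1243 − 175·t*, so t* = (1243 − 271)/175 ≈ 5.5543.
Strong type's separating payoff: 1243 − 43 × t* = 1243 − 43 × (1243 − 271)/175 = 1243 − 41796/175 ≈ 1004.166.
Pooling payoff: 0.24 × 1243 + 0.76 × 271 = 504.28.
Difference: 1004.166 − 504.28 = 499.886, i.e. 499.9 to one decimal place.
The strong type prefers to separate.

499.9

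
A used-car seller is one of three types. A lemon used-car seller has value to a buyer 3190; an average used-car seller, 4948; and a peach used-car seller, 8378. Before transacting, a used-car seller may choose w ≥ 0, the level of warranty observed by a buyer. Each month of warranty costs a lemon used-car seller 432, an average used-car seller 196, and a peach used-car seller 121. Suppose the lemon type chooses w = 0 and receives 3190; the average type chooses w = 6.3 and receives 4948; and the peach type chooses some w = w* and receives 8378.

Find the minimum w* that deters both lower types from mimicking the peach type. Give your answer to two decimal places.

23.80

Average type (on-path payoff 4948 − 196×6.3 = 3713.2) won't mimic when 3713.2 ≥ 8378 − 196·w*, i.e. w* ≥ 23.80.
Lemon type (on-path payoff 3190) won't mimic when 3190 ≥ 8378 − 432·w*, i.e. w* ≥ 12.01.
Both must hold, so w* = max(12.01, 23.80) = 23.80. The average type's constraint binds.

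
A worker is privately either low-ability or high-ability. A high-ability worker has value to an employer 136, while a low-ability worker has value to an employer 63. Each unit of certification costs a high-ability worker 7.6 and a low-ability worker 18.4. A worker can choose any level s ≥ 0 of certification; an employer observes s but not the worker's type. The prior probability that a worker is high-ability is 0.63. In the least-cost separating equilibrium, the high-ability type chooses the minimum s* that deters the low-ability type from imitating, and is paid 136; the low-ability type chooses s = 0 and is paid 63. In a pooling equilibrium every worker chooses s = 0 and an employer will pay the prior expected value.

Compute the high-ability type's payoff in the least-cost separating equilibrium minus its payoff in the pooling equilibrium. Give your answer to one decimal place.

-3.1

Least-cost separating signal: s* solves 63 = 136 − 18.4·s*, so s* = (136 − 63)/18.4 ≈ 3.9674.
High-ability type's separating payoff: 136 − 7.6 × s* = 136 − 7.6 × (136 − 63)/18.4 = 136 − 554.8/18.4 ≈ 105.848.
Pooling payoff: 0.63 × 136 + 0.37 × 63 = 108.99.
Difference: 105.848 − 108.99 = -3.142, i.e. -3.1 to one decimal place.
The high-ability type would prefer the pooling outcome.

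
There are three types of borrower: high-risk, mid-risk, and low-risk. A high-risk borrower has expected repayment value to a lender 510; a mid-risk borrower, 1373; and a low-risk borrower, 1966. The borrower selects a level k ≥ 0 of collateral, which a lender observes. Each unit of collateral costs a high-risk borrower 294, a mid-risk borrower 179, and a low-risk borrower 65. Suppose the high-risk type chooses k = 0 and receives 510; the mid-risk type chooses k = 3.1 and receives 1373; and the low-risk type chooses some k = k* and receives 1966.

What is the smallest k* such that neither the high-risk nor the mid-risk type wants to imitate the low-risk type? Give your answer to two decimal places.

6.41

Mid-risk type (on-path payoff 1373 − 179×3.1 = 818.1) won't mimic when 818.1 ≥ 1966 − 179·k*, i.e. k* ≥ 6.41.
High-risk type (on-path payoff 510) won't mimic when 510 ≥ 1966 − 294·k*, i.e. k* ≥ 4.95.
Both must hold, so k* = max(4.95, 6.41) = 6.41. The mid-risk type's constraint binds.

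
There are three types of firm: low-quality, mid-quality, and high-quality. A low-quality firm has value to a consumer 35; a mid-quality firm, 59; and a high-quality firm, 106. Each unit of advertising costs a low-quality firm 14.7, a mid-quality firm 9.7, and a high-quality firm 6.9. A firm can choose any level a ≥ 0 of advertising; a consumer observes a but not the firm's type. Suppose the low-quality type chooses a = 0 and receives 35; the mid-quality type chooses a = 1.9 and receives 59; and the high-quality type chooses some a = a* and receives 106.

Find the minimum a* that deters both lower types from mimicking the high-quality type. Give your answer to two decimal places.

Mid-quality type (on-path payoff 59 − 9.7×1.9 = 40.57) won't mimic when 40.57 ≥ 106 − 9.7·a*, i.e. a* ≥ 6.75.
Low-quality type (on-path payoff 35) won't mimic when 35 ≥ 106 − 14.7·a*, i.e. a* ≥ 4.83.
Both must hold, so a* = max(4.83, 6.75) = 6.75. The mid-quality type's constraint binds.

6.75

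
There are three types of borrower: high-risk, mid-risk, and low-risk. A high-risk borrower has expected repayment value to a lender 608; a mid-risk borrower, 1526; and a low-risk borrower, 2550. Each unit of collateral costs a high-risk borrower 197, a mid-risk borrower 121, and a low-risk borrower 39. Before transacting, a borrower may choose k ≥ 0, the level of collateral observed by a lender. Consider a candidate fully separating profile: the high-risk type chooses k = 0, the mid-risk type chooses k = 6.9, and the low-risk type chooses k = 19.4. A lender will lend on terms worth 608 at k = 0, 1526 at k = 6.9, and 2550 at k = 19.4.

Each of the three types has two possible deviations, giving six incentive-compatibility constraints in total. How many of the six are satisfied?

High-risk (own payoff 608): to k=6.9 gives 1526 − 197×6.9 = 166.7 → no gain ✓; to k=19.4 gives 2550 − 197×19.4 = -1271.8 → no gain ✓.
Mid-risk (own payoff 1526 − 121×6.9 = 691.1): to k=0 gives 608 → no gain ✓; to k=19.4 gives 2550 − 121×19.4 = 202.6 → no gain ✓.
Low-risk (own payoff 2550 − 39×19.4 = 1793.4): to k=0 gives 608 → no gain ✓; to k=6.9 gives 1526 − 39×6.9 = 1256.9 → no gain ✓.
6 of the 6 constraints hold; this profile is a separating equilibrium.

6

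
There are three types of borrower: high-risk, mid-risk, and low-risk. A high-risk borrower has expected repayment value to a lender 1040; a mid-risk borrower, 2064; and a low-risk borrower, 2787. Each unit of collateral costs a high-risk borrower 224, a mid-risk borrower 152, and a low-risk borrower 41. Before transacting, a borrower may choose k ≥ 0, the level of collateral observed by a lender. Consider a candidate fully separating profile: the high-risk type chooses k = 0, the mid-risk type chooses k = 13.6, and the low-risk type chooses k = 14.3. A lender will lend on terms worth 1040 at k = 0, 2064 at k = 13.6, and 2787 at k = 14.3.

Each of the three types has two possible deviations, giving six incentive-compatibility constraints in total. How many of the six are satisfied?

4

High-risk (own payoff 1040): to k=13.6 gives 2064 − 224×13.6 = -982.4 → no gain ✓; to k=14.3 gives 2787 − 224×14.3 = -416.2 → no gain ✓.
Mid-risk (own payoff 2064 − 152×13.6 = -3.2): to k=0 gives 1040 → profitable ✗; to k=14.3 gives 2787 − 152×14.3 = 613.4 → profitable ✗.
Low-risk (own payoff 2787 − 41×14.3 = 2200.7): to k=0 gives 1040 → no gain ✓; to k=13.6 gives 2064 − 41×13.6 = 1506.4 → no gain ✓.
4 of the 6 constraints hold; not an equilibrium.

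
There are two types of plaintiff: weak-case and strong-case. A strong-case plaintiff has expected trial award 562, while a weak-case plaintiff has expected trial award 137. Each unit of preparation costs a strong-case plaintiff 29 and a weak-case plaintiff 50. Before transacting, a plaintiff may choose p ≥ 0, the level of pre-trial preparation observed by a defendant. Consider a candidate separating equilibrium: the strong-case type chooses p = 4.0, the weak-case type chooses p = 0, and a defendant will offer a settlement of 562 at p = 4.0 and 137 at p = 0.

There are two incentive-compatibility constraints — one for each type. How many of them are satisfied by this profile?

Weak-case type: stay at 0 → 137; mimic → 562 − 50 × 4.0 = 362. IC fails (137 < 362).
Strong-case type: signal → 562 − 29 × 4.0 = 446; deviate to 0 → 137. IC holds (446 ≥ 137).
1 of 2 constraints hold, so this profile is not an equilibrium.

1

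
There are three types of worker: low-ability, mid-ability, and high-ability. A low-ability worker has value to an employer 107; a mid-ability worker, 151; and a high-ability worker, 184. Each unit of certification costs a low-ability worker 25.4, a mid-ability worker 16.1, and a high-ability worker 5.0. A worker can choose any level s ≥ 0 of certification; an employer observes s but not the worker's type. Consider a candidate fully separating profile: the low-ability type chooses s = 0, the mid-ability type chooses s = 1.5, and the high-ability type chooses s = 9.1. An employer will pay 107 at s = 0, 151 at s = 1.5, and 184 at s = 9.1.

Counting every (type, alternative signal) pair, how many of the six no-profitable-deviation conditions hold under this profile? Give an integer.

Mid-ability (own payoff 151 − 16.1×1.5 = 126.85): to s=0 gives 107 → no gain ✓; to s=9.1 gives 184 − 16.1×9.1 = 37.49 → no gain ✓.
Low-ability (own payoff 107): to s=1.5 gives 151 − 25.4×1.5 = 112.9 → profitable ✗; to s=9.1 gives 184 − 25.4×9.1 = -47.14 → no gain ✓.
High-ability (own payoff 184 − 5.0×9.1 = 138.5): to s=0 gives 107 → no gain ✓; to s=1.5 gives 151 − 5.0×1.5 = 143.5 → profitable ✗.
4 of the 6 constraints hold; not an equilibrium.

4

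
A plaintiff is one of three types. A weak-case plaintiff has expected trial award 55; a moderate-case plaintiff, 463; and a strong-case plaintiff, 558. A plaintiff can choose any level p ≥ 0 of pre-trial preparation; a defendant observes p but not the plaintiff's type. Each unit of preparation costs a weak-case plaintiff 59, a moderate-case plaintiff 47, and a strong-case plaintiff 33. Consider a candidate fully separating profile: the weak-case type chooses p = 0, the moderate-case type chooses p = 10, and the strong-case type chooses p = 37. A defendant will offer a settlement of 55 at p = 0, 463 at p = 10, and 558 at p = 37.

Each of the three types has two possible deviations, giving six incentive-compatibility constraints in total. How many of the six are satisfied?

Strong-case (own payoff 558 − 33×37 = -663): to p=0 gives 55 → profitable ✗; to p=10 gives 463 − 33×10 = 133 → profitable ✗.
Moderate-case (own payoff 463 − 47×10 = -7): to p=0 gives 55 → profitable ✗; to p=37 gives 558 − 47×37 = -1181 → no gain ✓.
Weak-case (own payoff 55): to p=10 gives 463 − 59×10 = -127 → no gain ✓; to p=37 gives 558 − 59×37 = -1625 → no gain ✓.
3 of the 6 constraints hold; not an equilibrium.

3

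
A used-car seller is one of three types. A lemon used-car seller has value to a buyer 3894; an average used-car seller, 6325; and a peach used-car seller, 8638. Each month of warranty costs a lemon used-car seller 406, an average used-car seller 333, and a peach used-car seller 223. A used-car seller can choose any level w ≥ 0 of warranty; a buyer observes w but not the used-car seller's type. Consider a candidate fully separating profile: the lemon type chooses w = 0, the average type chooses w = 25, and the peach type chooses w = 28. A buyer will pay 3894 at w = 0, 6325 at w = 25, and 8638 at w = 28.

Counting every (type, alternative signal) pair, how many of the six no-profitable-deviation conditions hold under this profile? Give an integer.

Average (own payoff 6325 − 333×25 = -2000): to w=0 gives 3894 → profitable ✗; to w=28 gives 8638 − 333×28 = -686 → profitable ✗.
Peach (own payoff 8638 − 223×28 = 2394): to w=0 gives 3894 → profitable ✗; to w=25 gives 6325 − 223×25 = 750 → no gain ✓.
Lemon (own payoff 3894): to w=25 gives 6325 − 406×25 = -3825 → no gain ✓; to w=28 gives 8638 − 406×28 = -2730 → no gain ✓.
3 of the 6 constraints hold; not an equilibrium.

3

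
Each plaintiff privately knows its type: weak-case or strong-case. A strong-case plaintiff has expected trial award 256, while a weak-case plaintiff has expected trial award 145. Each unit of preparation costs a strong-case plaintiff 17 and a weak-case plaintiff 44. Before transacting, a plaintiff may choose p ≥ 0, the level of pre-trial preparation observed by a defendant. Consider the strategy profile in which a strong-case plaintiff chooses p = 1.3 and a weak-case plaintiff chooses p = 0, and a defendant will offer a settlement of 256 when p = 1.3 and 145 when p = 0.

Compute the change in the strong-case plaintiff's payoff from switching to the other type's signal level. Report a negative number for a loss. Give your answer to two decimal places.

Playing p = 1.3 the strong-case plaintiff receives 256 − 17 × 1.3 = 233.9.
Deviating to p = 0 yields 145 instead.
Gain from deviating: 145 − 233.9 = -88.90.
The gain is negative, so the strong-case type's incentive-compatibility constraint is satisfied.

-88.90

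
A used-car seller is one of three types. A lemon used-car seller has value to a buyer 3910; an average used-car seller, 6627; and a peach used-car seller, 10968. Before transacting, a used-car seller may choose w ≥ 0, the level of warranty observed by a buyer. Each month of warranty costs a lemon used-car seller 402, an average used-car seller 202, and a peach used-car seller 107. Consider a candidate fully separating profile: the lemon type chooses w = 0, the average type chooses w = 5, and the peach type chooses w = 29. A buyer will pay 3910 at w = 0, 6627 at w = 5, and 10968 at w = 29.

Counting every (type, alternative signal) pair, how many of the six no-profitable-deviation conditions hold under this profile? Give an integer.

5

Lemon (own payoff 3910): to w=5 gives 6627 − 402×5 = 4617 → profitable ✗; to w=29 gives 10968 − 402×29 = -690 → no gain ✓.
Average (own payoff 6627 − 202×5 = 5617): to w=0 gives 3910 → no gain ✓; to w=29 gives 10968 − 202×29 = 5110 → no gain ✓.
Peach (own payoff 10968 − 107×29 = 7865): to w=0 gives 3910 → no gain ✓; to w=5 gives 6627 − 107×5 = 6092 → no gain ✓.
5 of the 6 constraints hold; not an equilibrium.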